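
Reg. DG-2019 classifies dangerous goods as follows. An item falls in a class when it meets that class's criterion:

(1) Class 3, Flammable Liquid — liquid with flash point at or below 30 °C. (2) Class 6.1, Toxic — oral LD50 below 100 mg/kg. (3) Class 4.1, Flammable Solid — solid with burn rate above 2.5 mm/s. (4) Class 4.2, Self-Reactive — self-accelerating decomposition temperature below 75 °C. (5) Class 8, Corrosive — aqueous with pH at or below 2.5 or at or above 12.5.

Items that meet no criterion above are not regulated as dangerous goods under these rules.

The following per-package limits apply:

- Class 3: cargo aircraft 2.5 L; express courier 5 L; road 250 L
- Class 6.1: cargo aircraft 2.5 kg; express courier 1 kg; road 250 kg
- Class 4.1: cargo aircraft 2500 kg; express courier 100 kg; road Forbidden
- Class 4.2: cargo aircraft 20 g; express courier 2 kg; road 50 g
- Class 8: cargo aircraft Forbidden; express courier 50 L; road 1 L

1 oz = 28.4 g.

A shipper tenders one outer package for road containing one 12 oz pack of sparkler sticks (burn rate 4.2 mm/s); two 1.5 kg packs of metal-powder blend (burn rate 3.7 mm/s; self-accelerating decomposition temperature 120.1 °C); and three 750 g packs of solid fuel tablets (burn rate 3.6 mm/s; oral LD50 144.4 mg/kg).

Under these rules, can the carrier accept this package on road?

Burn rate 4.2 mm/s meets the Class 4.1 criterion (Flammable Solid), so the sparkler sticks are Class 4.1.
Burn rate 3.7 mm/s meets the Class 4.1 criterion (Flammable Solid), so the metal-powder blend is Class 4.1.
Burn rate 3.6 mm/s meets the Class 4.1 criterion (Flammable Solid), so the solid fuel tablets are Class 4.1.
Class 4.1 net quantity: (one 12 oz pack = 340.8 g) + (two 1.5 kg packs = 3 kg) + (three 750 g packs = 2.25 kg) = 5590.8 g.
By road, Class 4.1 is Forbidden regardless of quantity.

No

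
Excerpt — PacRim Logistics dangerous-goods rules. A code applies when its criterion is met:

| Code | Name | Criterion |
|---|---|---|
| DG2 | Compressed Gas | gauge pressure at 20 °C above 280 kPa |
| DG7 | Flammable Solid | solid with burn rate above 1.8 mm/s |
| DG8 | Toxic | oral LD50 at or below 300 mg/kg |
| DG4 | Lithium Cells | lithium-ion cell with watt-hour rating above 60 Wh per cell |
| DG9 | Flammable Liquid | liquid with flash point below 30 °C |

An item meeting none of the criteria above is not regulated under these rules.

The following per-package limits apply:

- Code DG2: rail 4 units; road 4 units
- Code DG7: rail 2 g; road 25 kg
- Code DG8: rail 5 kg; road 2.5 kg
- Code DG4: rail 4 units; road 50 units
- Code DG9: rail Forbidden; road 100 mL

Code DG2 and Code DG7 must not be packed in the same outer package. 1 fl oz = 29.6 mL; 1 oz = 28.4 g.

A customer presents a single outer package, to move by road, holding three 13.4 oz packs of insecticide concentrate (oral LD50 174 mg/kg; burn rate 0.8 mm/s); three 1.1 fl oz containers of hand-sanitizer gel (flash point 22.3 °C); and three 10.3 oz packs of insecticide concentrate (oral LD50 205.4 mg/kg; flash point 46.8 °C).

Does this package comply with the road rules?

Yes

Insecticide concentrate: oral LD50 174 mg/kg ≤ 300 mg/kg → Code DG8 (Toxic).
The hand-sanitizer gel has flash point 22.3 °C, which is < 30 °C, so it is Code DG9 (Flammable Liquid).
The insecticide concentrate has oral LD50 205.4 mg/kg, which is ≤ 300 mg/kg, so it is Code DG8 (Toxic).
Code DG9 quantity: three 1.1 fl oz containers = 97.68 mL.
97.68 mL is within the road limit of 100 mL for Code DG9.
Code DG8 net quantity: (three 13.4 oz packs = 1141.68 g) + (three 10.3 oz packs = 877.56 g) = 2019.24 g.
2019.24 g is within the road limit of 2.5 kg for Code DG8.
The segregation rule (Code DG2 with Code DG7) does not apply to Code DG9 with Code DG8.
Every hazard code is within its road limit and no segregation rule is violated.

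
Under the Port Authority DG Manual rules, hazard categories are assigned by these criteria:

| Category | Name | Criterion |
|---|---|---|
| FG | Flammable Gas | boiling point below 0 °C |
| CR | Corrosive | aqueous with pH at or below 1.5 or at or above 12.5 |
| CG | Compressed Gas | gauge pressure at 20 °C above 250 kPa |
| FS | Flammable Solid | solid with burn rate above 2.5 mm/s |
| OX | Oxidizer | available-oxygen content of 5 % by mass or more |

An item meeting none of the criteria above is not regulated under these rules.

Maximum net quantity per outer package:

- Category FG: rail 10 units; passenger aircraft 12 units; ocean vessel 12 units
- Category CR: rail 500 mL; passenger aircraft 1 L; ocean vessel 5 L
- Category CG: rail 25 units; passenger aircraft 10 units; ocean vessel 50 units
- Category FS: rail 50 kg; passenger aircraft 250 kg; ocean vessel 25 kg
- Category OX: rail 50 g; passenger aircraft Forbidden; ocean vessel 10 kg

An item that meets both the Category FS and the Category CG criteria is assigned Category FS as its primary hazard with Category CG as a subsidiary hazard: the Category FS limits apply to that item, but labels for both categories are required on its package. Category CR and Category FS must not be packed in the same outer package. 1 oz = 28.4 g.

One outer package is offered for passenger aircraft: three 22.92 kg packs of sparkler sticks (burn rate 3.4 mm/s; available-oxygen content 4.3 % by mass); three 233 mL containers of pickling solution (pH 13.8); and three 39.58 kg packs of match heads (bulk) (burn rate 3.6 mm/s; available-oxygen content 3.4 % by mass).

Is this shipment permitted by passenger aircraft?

No

Burn rate 3.4 mm/s meets the Category FS criterion (Flammable Solid), so the sparkler sticks are Category FS.
The pickling solution has pH 13.8, which is ≥ 12.5, so it is Category CR (Corrosive).
With burn rate 3.6 mm/s (> 2.5 mm/s), the match heads (bulk) fall in Category FS.
Category CR quantity: three 233 mL containers = 699 mL.
699 mL is within the passenger aircraft limit of 1 L for Category CR.
Category FS net quantity: (three 22.92 kg packs = 68.76 kg) + (three 39.58 kg packs = 118.74 kg) = 187.5 kg.
That is within the Category FS passenger aircraft limit of 250 kg.
Category CR and Category FS may not share an outer package.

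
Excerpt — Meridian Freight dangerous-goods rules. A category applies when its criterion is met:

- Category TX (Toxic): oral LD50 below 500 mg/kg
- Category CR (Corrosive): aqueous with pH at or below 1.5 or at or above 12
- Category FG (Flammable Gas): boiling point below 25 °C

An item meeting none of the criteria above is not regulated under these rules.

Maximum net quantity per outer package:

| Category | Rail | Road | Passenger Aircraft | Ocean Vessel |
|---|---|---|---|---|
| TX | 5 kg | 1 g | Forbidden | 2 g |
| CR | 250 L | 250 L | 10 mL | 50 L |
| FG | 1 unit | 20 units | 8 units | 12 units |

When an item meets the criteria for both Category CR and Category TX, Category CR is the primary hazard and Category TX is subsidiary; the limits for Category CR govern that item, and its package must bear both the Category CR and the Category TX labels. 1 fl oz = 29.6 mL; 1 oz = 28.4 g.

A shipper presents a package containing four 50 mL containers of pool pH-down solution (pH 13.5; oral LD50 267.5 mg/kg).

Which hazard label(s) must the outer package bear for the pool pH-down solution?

pH 13.5 meets the Category CR criterion (Corrosive), so the pool pH-down solution is Category CR.
With oral LD50 267.5 mg/kg (< 500 mg/kg), the pool pH-down solution falls in Category TX.
By the precedence rule Category CR is primary and Category TX is subsidiary, and that rule requires both labels on the package.

Category CR and TX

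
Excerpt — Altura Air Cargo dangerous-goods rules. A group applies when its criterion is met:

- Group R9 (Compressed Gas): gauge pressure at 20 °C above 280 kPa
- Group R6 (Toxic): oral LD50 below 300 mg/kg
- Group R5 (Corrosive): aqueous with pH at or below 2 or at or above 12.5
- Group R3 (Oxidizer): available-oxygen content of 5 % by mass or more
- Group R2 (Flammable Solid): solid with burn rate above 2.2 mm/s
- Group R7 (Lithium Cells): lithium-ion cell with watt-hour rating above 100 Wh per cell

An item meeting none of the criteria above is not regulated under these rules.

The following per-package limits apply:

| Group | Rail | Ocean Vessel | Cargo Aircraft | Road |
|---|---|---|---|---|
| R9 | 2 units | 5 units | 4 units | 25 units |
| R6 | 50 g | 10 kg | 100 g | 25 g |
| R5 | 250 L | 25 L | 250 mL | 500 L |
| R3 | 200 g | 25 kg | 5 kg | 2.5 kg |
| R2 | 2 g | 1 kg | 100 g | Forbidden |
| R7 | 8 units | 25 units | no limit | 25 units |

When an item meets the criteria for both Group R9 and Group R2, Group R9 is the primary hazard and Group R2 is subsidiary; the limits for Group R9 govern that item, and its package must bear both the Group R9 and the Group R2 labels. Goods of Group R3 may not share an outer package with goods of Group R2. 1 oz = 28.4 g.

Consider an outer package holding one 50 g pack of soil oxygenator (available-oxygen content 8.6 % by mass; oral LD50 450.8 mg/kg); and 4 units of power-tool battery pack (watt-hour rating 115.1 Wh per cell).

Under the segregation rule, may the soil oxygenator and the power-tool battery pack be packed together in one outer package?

Yes

The soil oxygenator has available-oxygen content 8.6 % by mass, which is ≥ 5 % by mass, so it is Group R3 (Oxidizer).
Power-tool battery pack: watt-hour rating 115.1 Wh per cell > 100 Wh per cell → Group R7 (Lithium Cells).
No segregation rule bars Group R3 with Group R7.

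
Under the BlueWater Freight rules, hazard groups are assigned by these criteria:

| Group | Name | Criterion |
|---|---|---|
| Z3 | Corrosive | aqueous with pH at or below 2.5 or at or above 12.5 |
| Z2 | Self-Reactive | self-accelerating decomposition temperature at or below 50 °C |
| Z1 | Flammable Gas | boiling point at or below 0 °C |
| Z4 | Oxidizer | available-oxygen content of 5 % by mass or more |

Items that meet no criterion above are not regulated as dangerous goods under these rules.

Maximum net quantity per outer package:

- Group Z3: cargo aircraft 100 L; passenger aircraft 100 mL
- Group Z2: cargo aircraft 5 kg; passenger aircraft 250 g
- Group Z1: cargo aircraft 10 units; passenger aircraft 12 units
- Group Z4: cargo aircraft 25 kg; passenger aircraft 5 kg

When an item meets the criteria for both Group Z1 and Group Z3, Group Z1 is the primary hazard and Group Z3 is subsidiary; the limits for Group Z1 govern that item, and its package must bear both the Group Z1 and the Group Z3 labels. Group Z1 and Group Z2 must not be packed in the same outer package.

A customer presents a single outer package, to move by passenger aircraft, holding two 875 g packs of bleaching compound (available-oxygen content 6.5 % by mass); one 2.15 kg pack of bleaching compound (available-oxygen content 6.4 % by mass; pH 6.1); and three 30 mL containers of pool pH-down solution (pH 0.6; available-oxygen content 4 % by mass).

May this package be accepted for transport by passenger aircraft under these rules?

Bleaching compound: available-oxygen content 6.5 % by mass ≥ 5 % by mass → Group Z4 (Oxidizer).
Available-oxygen content 6.4 % by mass meets the Group Z4 criterion (Oxidizer), so the bleaching compound is Group Z4.
The pool pH-down solution has pH 0.6, which is ≤ 2.5, so it is Group Z3 (Corrosive).
Total Group Z4: (two 875 g packs = 1.75 kg) + 2.15 kg = 3.9 kg.
3.9 kg ≤ 5 kg (passenger aircraft limit, Group Z4) — within limit.
Group Z3 quantity: three 30 mL containers = 90 mL.
90 mL is within the passenger aircraft limit of 100 mL for Group Z3.
The segregation rule (Group Z1 with Group Z2) does not apply to Group Z4 with Group Z3.
Every hazard group is within its passenger aircraft limit and no segregation rule is violated.

Yes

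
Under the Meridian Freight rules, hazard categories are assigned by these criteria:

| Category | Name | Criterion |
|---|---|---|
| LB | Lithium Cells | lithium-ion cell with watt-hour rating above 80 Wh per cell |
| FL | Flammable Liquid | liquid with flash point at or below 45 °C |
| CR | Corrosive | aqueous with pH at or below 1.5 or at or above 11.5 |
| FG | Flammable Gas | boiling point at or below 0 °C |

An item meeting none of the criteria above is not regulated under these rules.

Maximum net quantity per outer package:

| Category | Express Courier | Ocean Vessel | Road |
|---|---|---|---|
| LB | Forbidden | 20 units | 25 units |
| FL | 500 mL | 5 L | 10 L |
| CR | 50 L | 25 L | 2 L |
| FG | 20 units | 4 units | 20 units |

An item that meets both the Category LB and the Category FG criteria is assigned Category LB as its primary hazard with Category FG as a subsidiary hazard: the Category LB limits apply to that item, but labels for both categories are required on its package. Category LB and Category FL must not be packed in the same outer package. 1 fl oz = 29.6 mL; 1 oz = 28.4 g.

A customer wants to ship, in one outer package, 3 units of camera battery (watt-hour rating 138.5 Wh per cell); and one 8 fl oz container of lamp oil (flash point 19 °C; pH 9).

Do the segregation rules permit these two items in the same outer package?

No

The camera battery has watt-hour rating 138.5 Wh per cell, which is > 80 Wh per cell, so it is Category LB (Lithium Cells).
Lamp oil: flash point 19 °C ≤ 45 °C → Category FL (Flammable Liquid).
Category LB and Category FL may not share an outer package.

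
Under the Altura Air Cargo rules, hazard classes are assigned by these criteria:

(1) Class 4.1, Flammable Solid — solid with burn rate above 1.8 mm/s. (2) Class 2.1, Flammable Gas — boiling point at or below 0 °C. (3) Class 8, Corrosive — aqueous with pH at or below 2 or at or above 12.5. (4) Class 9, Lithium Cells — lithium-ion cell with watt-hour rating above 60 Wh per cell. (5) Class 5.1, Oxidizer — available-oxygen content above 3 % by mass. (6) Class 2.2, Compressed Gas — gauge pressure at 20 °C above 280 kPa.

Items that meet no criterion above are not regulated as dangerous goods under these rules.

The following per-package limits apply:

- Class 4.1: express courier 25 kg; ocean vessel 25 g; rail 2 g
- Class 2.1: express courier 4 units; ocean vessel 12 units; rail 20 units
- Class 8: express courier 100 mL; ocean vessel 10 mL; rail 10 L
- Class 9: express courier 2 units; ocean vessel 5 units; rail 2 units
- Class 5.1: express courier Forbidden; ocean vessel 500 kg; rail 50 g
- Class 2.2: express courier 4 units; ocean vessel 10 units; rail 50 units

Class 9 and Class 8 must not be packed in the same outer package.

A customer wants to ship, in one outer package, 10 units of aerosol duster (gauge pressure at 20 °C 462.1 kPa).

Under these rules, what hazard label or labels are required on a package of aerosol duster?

Class 2.2

Aerosol duster: gauge pressure at 20 °C 462.1 kPa > 280 kPa → Class 2.2 (Compressed Gas).
Only the Class 2.2 label is required.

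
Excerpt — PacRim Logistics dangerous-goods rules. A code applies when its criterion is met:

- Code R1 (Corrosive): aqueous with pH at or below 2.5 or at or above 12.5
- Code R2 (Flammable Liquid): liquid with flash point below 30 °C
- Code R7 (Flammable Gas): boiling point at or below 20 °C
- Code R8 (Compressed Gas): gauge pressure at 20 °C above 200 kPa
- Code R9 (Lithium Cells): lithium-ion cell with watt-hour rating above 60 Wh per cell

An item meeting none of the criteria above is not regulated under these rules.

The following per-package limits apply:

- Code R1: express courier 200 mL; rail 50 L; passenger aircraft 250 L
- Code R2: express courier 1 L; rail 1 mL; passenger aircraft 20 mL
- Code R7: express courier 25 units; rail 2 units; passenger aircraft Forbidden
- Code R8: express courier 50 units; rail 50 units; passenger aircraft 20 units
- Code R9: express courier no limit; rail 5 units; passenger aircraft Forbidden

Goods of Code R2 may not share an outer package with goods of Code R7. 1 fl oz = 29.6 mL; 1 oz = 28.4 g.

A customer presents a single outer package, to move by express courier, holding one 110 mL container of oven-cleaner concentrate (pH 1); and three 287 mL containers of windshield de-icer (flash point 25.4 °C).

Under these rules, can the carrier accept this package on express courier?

The oven-cleaner concentrate has pH 1, which is ≤ 2.5, so it is Code R1 (Corrosive).
The windshield de-icer has flash point 25.4 °C, which is < 30 °C, so it is Code R2 (Flammable Liquid).
Code R2 quantity: three 287 mL containers = 861 mL.
That is within the Code R2 express courier limit of 1 L.
Code R1 quantity: 110 mL.
110 mL ≤ 200 mL (express courier limit, Code R1) — within limit.
The segregation rule (Code R2 with Code R7) does not apply to Code R2 with Code R1.
Every hazard code is within its express courier limit and no segregation rule is violated.

Yes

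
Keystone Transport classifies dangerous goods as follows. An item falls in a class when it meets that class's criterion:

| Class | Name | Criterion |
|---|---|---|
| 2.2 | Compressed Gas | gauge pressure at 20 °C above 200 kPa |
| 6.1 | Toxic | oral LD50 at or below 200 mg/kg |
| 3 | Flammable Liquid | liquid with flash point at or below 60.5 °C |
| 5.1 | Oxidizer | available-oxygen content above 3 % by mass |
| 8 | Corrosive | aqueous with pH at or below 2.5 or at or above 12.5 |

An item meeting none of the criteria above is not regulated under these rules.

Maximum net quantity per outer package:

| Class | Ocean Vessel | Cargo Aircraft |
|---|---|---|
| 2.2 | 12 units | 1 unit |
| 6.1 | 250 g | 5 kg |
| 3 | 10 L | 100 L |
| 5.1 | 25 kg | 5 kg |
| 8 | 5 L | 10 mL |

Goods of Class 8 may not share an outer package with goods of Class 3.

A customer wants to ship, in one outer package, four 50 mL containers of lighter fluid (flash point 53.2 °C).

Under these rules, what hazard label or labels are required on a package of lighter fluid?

The lighter fluid has flash point 53.2 °C, which is ≤ 60.5 °C, so it is Class 3 (Flammable Liquid).
Only the Class 3 label is required.

Class 3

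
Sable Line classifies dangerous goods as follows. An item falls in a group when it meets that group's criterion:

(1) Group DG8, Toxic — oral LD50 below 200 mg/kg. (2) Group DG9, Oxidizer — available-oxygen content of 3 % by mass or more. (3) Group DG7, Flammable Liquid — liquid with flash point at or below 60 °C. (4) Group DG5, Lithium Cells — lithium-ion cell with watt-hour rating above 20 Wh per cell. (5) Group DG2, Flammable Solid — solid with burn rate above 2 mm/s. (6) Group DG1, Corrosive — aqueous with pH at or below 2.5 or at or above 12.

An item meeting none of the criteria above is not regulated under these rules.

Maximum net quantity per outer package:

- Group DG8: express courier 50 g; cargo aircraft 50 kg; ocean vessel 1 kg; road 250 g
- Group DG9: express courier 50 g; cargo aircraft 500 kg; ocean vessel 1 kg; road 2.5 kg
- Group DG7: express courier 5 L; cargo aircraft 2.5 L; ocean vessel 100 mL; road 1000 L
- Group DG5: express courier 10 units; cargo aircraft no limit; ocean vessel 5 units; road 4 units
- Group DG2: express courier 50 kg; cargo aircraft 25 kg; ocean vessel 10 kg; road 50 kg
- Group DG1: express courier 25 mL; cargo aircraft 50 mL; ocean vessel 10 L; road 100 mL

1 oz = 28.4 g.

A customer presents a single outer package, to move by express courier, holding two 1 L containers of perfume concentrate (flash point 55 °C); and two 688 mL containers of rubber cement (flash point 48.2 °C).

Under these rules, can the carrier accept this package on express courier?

The perfume concentrate has flash point 55 °C, which is ≤ 60 °C, so it is Group DG7 (Flammable Liquid).
Flash point 48.2 °C meets the Group DG7 criterion (Flammable Liquid), so the rubber cement is Group DG7.
Group DG7 net quantity: (two 1 L containers = 2 L) + (two 688 mL containers = 1.376 L) = 3.376 L.
3.376 L ≤ 5 L (express courier limit, Group DG7) — within limit.

Yes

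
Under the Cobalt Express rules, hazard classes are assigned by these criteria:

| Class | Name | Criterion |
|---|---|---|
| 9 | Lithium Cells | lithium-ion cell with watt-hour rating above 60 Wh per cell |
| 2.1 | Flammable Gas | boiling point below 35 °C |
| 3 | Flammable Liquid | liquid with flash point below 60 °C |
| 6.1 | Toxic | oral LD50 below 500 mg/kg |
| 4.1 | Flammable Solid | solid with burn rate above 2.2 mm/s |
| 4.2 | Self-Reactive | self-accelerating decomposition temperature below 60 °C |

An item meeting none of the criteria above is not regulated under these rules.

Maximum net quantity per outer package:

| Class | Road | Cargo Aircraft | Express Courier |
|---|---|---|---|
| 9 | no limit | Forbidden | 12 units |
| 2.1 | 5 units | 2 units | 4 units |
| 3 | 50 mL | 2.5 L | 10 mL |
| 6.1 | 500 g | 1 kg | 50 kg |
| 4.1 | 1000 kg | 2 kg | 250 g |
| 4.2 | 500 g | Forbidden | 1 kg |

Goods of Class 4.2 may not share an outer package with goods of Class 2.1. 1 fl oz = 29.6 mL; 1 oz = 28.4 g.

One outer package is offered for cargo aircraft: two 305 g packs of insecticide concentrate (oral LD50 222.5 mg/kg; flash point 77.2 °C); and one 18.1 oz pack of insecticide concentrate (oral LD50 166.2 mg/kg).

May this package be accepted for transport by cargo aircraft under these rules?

With oral LD50 222.5 mg/kg (< 500 mg/kg), the insecticide concentrate falls in Class 6.1.
Insecticide concentrate: oral LD50 166.2 mg/kg < 500 mg/kg → Class 6.1 (Toxic).
Total Class 6.1: (two 305 g packs = 610 g) + (one 18.1 oz pack = 514.04 g) = 1124.04 g.
1124.04 g > 1 kg (cargo aircraft limit, Class 6.1) — over the limit.

No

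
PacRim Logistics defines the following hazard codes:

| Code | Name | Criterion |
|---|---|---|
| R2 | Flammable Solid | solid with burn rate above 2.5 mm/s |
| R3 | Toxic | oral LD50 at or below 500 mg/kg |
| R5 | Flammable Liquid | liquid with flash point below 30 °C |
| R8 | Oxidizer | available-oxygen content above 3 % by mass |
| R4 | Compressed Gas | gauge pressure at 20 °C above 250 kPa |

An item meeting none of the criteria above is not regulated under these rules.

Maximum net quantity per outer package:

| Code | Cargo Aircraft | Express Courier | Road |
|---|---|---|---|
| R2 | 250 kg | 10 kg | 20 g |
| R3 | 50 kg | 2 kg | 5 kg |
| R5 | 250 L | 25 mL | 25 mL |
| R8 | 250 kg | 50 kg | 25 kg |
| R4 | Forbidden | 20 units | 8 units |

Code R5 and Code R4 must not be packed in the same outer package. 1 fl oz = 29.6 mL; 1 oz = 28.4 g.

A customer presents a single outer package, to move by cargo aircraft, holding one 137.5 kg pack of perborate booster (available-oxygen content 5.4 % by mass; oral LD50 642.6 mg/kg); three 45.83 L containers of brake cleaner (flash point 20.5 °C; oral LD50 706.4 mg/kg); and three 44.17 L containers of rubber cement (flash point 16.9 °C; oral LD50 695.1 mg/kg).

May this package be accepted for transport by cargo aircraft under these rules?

Perborate booster: available-oxygen content 5.4 % by mass > 3 % by mass → Code R8 (Oxidizer).
Brake cleaner: flash point 20.5 °C < 30 °C → Code R5 (Flammable Liquid).
Rubber cement: flash point 16.9 °C < 30 °C → Code R5 (Flammable Liquid).
Total Code R5: (three 45.83 L containers = 137.49 L) + (three 44.17 L containers = 132.51 L) = 270 L.
270 L exceeds the cargo aircraft limit of 250 L for Code R5.
Code R8 quantity: 137.5 kg.
137.5 kg is within the cargo aircraft limit of 250 kg for Code R8.
The segregation rule (Code R5 with Code R4) does not apply to Code R5 with Code R8.

No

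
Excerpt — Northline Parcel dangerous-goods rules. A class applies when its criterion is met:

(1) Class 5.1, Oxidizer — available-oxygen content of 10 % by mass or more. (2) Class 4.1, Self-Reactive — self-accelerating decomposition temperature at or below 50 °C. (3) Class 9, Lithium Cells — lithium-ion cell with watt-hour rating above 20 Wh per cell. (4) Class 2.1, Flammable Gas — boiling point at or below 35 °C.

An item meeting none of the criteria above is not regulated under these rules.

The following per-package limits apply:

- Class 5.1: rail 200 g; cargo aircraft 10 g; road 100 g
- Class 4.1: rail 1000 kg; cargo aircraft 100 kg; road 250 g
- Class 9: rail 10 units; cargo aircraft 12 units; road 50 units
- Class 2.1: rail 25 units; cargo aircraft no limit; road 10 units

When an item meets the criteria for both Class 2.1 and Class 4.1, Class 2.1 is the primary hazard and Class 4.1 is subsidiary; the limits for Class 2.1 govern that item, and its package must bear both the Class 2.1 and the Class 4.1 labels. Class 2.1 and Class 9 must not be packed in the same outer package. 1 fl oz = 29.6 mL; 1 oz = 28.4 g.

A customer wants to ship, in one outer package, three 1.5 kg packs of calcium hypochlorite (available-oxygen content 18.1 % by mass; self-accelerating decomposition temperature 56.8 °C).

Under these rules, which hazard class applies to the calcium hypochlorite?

Calcium hypochlorite: available-oxygen content 18.1 % by mass ≥ 10 % by mass → Class 5.1 (Oxidizer).

Class 5.1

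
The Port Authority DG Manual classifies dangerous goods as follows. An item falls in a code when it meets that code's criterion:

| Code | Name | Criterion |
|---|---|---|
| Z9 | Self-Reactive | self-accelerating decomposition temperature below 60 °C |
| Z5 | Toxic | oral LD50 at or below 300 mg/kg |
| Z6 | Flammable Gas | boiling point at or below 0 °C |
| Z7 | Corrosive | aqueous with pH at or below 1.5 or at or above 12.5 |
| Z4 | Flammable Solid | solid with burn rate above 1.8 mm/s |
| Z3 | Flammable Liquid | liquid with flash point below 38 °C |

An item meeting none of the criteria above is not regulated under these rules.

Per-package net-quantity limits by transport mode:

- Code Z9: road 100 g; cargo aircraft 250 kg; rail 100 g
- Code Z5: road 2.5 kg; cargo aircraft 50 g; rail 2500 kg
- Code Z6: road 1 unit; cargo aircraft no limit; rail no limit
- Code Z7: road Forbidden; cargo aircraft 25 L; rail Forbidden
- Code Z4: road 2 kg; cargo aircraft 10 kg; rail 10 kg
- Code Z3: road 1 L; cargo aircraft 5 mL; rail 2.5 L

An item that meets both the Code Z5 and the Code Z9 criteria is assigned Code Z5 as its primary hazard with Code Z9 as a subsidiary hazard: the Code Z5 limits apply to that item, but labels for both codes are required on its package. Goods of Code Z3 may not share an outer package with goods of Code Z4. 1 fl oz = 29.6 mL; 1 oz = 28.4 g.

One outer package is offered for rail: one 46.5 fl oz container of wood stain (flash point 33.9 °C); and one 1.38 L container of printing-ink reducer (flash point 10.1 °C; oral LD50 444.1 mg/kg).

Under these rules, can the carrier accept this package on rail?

No

The wood stain has flash point 33.9 °C, which is < 38 °C, so it is Code Z3 (Flammable Liquid).
Printing-ink reducer: flash point 10.1 °C < 38 °C → Code Z3 (Flammable Liquid).
Code Z3 net quantity: (one 46.5 fl oz container = 1376.4 mL) + 1.38 L = 2756.4 mL.
2756.4 mL exceeds the rail limit of 2.5 L for Code Z3.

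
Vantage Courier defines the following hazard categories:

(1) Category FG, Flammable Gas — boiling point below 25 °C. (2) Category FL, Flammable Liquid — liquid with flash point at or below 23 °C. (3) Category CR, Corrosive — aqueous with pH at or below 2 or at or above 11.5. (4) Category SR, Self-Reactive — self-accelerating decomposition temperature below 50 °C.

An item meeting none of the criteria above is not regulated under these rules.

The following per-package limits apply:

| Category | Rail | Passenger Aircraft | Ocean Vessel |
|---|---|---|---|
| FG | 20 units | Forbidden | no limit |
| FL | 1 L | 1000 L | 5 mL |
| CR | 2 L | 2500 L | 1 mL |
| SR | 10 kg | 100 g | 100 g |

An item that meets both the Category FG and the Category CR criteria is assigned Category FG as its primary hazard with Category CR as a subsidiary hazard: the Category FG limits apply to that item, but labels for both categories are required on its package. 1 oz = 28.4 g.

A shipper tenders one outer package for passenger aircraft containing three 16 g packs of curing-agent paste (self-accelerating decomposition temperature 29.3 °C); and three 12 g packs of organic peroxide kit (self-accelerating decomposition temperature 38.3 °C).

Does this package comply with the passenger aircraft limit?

Curing-agent paste: self-accelerating decomposition temperature 29.3 °C < 50 °C → Category SR (Self-Reactive).
With self-accelerating decomposition temperature 38.3 °C (< 50 °C), the organic peroxide kit falls in Category SR.
Category SR net quantity: (three 16 g packs = 48 g) + (three 12 g packs = 36 g) = 84 g.
That is within the Category SR passenger aircraft limit of 100 g.

Yes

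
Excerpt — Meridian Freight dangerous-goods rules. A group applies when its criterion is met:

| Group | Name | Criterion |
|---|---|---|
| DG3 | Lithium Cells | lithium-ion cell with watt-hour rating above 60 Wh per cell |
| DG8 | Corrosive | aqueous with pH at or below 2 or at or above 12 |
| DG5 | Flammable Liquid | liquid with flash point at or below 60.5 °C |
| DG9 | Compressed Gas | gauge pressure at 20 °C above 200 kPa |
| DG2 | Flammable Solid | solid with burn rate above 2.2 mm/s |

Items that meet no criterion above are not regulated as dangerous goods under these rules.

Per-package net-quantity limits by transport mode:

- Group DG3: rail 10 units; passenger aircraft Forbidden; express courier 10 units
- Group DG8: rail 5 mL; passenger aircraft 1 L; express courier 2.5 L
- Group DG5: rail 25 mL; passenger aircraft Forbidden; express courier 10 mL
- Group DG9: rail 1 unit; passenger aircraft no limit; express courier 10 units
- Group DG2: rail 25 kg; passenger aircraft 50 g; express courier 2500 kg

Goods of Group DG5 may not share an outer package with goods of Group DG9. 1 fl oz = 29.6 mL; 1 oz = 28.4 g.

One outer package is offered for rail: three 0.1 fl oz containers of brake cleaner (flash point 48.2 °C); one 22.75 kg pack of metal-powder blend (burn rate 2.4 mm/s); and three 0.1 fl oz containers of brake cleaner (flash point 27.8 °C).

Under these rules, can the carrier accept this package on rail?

The brake cleaner has flash point 48.2 °C, which is ≤ 60.5 °C, so it is Group DG5 (Flammable Liquid).
Burn rate 2.4 mm/s meets the Group DG2 criterion (Flammable Solid), so the metal-powder blend is Group DG2.
Brake cleaner: flash point 27.8 °C ≤ 60.5 °C → Group DG5 (Flammable Liquid).
Group DG2 quantity: 22.75 kg.
22.75 kg is within the rail limit of 25 kg for Group DG2.
Group DG5 net quantity: (three 0.1 fl oz containers = 8.88 mL) + (three 0.1 fl oz containers = 8.88 mL) = 17.76 mL.
That is within the Group DG5 rail limit of 25 mL.
The segregation rule (Group DG5 with Group DG9) does not apply to Group DG2 with Group DG5.
Every hazard group is within its rail limit and no segregation rule is violated.

Yes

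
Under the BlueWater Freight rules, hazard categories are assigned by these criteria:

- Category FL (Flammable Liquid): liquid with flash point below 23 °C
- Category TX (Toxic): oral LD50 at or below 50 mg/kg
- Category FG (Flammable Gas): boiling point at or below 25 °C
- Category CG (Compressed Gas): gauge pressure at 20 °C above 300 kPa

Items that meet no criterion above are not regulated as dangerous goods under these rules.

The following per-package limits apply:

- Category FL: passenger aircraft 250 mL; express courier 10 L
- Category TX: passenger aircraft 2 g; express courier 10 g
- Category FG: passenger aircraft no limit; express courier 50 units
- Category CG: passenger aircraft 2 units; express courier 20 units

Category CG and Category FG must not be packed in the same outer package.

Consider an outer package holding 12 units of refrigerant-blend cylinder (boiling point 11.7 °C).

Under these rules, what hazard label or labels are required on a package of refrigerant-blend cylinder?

Refrigerant-blend cylinder: boiling point 11.7 °C ≤ 25 °C → Category FG (Flammable Gas).
Only the Category FG label is required.

Category FG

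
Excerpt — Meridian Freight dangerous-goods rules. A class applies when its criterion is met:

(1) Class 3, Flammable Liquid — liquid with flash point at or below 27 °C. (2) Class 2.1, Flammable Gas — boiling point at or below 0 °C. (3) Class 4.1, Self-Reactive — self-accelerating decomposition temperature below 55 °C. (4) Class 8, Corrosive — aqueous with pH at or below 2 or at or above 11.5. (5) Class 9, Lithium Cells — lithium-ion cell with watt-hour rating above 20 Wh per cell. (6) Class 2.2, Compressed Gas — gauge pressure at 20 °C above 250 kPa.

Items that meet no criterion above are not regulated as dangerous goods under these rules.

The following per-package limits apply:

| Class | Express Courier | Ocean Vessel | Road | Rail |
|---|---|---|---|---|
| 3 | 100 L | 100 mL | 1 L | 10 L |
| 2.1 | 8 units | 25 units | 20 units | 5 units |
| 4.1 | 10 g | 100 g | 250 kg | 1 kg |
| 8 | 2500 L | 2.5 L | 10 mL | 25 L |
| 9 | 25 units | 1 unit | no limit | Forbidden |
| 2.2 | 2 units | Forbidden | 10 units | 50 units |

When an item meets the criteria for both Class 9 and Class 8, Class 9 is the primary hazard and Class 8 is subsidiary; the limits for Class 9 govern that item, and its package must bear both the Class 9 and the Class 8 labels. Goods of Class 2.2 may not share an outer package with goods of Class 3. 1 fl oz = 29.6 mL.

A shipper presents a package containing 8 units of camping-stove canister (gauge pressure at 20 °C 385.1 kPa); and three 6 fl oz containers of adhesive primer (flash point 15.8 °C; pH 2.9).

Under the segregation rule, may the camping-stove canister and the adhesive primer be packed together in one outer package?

Gauge pressure at 20 °C 385.1 kPa meets the Class 2.2 criterion (Compressed Gas), so the camping-stove canister is Class 2.2.
Adhesive primer: flash point 15.8 °C ≤ 27 °C → Class 3 (Flammable Liquid).
Class 2.2 and Class 3 may not share an outer package.

No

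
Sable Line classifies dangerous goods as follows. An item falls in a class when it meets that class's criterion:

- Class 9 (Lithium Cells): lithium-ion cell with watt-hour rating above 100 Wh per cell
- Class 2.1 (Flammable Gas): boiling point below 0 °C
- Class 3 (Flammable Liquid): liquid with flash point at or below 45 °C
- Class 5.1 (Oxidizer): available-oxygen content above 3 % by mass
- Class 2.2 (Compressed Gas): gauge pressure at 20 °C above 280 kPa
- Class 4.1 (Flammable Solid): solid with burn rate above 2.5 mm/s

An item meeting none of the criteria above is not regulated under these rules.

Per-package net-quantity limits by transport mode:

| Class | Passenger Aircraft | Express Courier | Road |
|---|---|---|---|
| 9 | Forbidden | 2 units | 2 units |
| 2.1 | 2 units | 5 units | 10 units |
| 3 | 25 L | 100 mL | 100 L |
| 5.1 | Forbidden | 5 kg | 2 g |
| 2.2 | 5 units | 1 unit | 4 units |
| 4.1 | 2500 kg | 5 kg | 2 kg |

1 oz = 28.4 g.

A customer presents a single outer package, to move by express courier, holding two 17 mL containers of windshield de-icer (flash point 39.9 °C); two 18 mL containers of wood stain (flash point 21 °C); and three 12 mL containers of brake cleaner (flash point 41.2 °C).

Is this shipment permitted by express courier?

Windshield de-icer: flash point 39.9 °C ≤ 45 °C → Class 3 (Flammable Liquid).
Flash point 21 °C meets the Class 3 criterion (Flammable Liquid), so the wood stain is Class 3.
Flash point 41.2 °C meets the Class 3 criterion (Flammable Liquid), so the brake cleaner is Class 3.
Total Class 3: (two 17 mL containers = 34 mL) + (two 18 mL containers = 36 mL) + (three 12 mL containers = 36 mL) = 106 mL.
106 mL exceeds the express courier limit of 100 mL for Class 3.

No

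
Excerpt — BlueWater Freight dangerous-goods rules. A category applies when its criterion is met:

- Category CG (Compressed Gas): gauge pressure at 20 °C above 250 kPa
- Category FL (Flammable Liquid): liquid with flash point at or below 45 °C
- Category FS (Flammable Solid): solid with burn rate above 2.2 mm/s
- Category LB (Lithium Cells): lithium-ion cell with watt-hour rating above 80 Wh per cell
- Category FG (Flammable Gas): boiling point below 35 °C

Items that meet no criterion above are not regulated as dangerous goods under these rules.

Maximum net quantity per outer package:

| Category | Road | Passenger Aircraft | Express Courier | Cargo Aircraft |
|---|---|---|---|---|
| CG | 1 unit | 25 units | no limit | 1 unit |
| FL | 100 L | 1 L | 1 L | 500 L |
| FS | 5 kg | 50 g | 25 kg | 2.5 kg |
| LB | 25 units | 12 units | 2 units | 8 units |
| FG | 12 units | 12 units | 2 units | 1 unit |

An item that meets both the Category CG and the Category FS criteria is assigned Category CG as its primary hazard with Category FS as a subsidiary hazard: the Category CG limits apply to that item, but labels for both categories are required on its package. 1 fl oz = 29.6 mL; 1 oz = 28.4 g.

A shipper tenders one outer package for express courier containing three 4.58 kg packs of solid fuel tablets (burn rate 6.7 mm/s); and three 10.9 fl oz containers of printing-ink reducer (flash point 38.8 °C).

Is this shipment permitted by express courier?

The solid fuel tablets have burn rate 6.7 mm/s, which is > 2.2 mm/s, so they are Category FS (Flammable Solid).
With flash point 38.8 °C (≤ 45 °C), the printing-ink reducer falls in Category FL.
Category FL quantity: three 10.9 fl oz containers = 967.92 mL.
967.92 mL is within the express courier limit of 1 L for Category FL.
Category FS quantity: three 4.58 kg packs = 13.74 kg.
That is within the Category FS express courier limit of 25 kg.
Every hazard category is within its express courier limit and no segregation rule is violated.

Yes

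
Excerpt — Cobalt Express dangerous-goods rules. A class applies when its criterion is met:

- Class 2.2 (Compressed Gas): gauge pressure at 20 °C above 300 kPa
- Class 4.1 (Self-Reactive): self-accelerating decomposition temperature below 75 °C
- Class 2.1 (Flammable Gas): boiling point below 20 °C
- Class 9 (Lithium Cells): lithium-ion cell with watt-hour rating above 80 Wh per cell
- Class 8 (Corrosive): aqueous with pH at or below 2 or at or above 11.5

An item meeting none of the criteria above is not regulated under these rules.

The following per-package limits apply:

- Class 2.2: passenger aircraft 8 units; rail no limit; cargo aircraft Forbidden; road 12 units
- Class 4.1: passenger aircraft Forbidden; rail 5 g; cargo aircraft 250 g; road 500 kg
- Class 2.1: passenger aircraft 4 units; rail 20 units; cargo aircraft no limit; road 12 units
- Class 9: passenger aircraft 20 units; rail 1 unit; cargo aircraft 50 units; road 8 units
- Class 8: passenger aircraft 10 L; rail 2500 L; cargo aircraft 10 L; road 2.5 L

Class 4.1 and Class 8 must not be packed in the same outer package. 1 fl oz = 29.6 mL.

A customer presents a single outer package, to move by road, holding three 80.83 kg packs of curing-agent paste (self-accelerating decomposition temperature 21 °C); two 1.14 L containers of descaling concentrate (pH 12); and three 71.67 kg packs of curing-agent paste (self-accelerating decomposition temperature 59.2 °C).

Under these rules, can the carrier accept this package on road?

No

With self-accelerating decomposition temperature 21 °C (< 75 °C), the curing-agent paste falls in Class 4.1.
Descaling concentrate: pH 12 ≥ 11.5 → Class 8 (Corrosive).
Curing-agent paste: self-accelerating decomposition temperature 59.2 °C < 75 °C → Class 4.1 (Self-Reactive).
Total Class 4.1: (three 80.83 kg packs = 242.49 kg) + (three 71.67 kg packs = 215.01 kg) = 457.5 kg.
457.5 kg ≤ 500 kg (road limit, Class 4.1) — within limit.
Class 8 quantity: two 1.14 L containers = 2.28 L.
2.28 L is within the road limit of 2.5 L for Class 8.
Class 4.1 and Class 8 may not share an outer package.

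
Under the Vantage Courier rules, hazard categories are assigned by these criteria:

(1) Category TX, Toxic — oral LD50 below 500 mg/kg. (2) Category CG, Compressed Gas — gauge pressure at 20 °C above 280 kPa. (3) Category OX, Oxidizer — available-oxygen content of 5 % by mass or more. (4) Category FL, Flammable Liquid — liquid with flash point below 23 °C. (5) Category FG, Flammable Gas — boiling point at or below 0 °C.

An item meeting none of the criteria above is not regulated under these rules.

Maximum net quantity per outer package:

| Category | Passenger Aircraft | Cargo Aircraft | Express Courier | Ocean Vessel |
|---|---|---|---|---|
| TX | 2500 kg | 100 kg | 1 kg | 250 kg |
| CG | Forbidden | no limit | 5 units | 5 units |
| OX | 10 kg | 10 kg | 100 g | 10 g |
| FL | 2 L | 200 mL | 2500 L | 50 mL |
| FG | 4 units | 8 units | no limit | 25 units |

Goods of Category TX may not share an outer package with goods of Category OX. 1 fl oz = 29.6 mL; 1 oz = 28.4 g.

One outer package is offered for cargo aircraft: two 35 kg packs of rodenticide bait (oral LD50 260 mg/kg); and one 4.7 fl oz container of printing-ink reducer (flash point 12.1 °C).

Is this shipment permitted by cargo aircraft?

Yes

The rodenticide bait has oral LD50 260 mg/kg, which is < 500 mg/kg, so it is Category TX (Toxic).
Flash point 12.1 °C meets the Category FL criterion (Flammable Liquid), so the printing-ink reducer is Category FL.
Category TX quantity: two 35 kg packs = 70 kg.
That is within the Category TX cargo aircraft limit of 100 kg.
Category FL quantity: one 4.7 fl oz container = 139.12 mL.
That is within the Category FL cargo aircraft limit of 200 mL.
The segregation rule (Category TX with Category OX) does not apply to Category TX with Category FL.
Every hazard category is within its cargo aircraft limit and no segregation rule is violated.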